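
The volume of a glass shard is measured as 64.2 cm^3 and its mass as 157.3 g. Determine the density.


Use the definition of density:
  rho = mass / volume
  rho = 157.3 / 64.2 = 2.45 g/cm^3

2.45 g/cm^3


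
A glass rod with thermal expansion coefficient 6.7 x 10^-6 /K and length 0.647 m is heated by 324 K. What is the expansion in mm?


Thermal expansion formula: dL = alpha * L0 * dT
  dL = (6.7 x 10^-6) * 0.647 * 324 = 0.00140451 m
Convert to mm: 0.00140451 * 1000 = 1.4045 mm

1.4045 mm


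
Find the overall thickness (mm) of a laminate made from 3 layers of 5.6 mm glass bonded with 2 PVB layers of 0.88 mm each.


Total thickness = glass contribution + PVB contribution
  Glass: 3 * 5.6 = 16.8 mm
  PVB: 2 * 0.88 = 1.76 mm
  Total = 16.8 + 1.76 = 18.56 mm

18.56 mm


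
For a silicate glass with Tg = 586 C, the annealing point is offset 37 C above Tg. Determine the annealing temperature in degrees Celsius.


The annealing temperature is Tg plus the offset:
  T_anneal = 586 + 37 = 623 C

623 C


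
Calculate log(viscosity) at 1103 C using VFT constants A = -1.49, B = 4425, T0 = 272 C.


VFT equation: log(eta) = A + B / (T - T0)
  T - T0 = 1103 - 272 = 831
  B / (T - T0) = 4425 / 831 = 5.325
  log(eta) = -1.49 + 5.325 = 3.835

3.835


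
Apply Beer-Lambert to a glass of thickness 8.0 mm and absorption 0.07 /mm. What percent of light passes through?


Beer-Lambert law: T = exp(-alpha * thickness)
  exponent = -0.07 * 8.0 = -0.56
  T = exp(-0.56) = 0.5712
  Percentage = 0.5712 * 100 = 57.12%

57.12%


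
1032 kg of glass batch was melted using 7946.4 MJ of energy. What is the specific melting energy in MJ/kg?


Rearrange E = m * s for s:
  s = E / m
  s = 7946.4 / 1032 = 7.7 MJ/kg

7.7 MJ/kg


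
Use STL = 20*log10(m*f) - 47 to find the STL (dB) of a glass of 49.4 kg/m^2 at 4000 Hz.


Mass law: STL = 20 * log10(m * f) - 47
  m * f = 49.4 * 4000 = 197600
  log10(197600) = 5.29579
  STL = 20 * 5.29579 - 47 = 105.9158 - 47 = 58.9 dB

58.9 dB


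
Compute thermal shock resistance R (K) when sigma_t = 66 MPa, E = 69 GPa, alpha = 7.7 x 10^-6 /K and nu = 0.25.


Thermal shock resistance: R = sigma * (1 - nu) / (E * alpha)
  Numerator = 66 * (1 - 0.25) = 49.5
  Denominator = 69 * 1000 * (7.7 x 10^-6) = 0.5313
  R = 49.5 / 0.5313 = 93.2 K

93.2 K


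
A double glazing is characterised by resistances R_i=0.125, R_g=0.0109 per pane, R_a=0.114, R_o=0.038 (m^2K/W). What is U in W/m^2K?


Total thermal resistance (series):
  R_total = R_in + R_glass + R_air + R_glass + R_out
  R_total = 0.125 + 0.0109 + 0.114 + 0.0109 + 0.038 = 0.2988 m^2K/W
U-value = 1 / R_total = 1 / 0.2988 = 3.347 W/m^2K

3.347 W/m^2K


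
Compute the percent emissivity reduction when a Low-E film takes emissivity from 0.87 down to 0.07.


Percentage reduction = (1 - coated/uncoated) * 100
  Ratio = 0.07 / 0.87 = 0.0805
  Reduction = (1 - 0.0805) * 100 = 92.0%

92.0%


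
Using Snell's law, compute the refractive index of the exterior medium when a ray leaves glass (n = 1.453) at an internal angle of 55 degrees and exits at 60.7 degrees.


Apply Snell's law: n1 * sin(theta1) = n2 * sin(theta2)
  n2 = n1 * sin(theta1) / sin(theta2)
  sin(55) = 0.819152
  sin(60.7) = 0.872069
  n2 = 1.453 * 0.819152 / 0.872069 = 1.3648

1.3648


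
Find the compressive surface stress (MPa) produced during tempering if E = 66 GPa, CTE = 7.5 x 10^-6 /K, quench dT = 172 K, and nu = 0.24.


Tempering stress: sigma = E * alpha * dT / (1 - nu)
  E (MPa) = 66 * 1000 = 66000
  Numerator = 66000 * (7.5 x 10^-6) * 172 = 85.14
  Denominator = 1 - 0.24 = 0.76
  sigma = 85.14 / 0.76 = 112.0 MPa

112.0 MPa


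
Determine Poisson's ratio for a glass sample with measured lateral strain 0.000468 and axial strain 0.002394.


Poisson's ratio: nu = lateral strain / axial strain
  nu = 0.000468 / 0.002394 = 0.1955

0.1955


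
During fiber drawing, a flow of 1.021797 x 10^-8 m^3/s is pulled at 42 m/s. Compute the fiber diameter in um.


Cross-sectional area from continuity:
  A = Q / v = 1.021797 x 10^-8 / 42 = 2.43285 x 10^-10 m^2
Diameter from circular cross-section:
  d = sqrt(4A / pi) * 10^6 (m -> um)
  d = sqrt(4 * 2.43285 x 10^-10 / pi) * 10^6 = 17.6 um

17.6 um


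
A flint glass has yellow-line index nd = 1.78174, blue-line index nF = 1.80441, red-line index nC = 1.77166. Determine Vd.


Abbe number formula: Vd = (nd - 1) / (nF - nC)
  nd - 1 = 1.78174 - 1 = 0.78174
  nF - nC = 1.80441 - 1.77166 = 0.03275
  Vd = 0.78174 / 0.03275 = 23.87

23.87


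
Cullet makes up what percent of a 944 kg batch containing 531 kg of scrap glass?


Cullet ratio = (cullet mass / total batch mass) * 100
  Ratio = 531 / 944 * 100 = 56.25%

56.25%


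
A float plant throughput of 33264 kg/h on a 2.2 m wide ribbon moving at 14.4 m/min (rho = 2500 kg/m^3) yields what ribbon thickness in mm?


Ribbon cross-section from mass balance:
  Volume rate = throughput / density = 33264 / 2500 = 13.3056 m^3/h
  thickness = volume rate / (speed * 60 * width), i.e.
  thickness = throughput / (60 * speed * width * density) * 1000
  thickness = 33264 / (60 * 14.4 * 2.2 * 2500) * 1000 = 7.0 mm

7.0 mm


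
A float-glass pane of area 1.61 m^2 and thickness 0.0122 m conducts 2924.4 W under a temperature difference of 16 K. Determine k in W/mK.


Fourier's law rearranged: k = Q * t / (A * dT)
  Numerator = 2924.4 * 0.0122 = 35.67768
  Denominator = 1.61 * 16 = 25.76
  k = 35.67768 / 25.76 = 1.385 W/mK

1.385 W/mK


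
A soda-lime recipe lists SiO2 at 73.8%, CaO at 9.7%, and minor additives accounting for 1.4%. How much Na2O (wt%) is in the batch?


Pieces sum to 100%:
  Na2O = 100 - (SiO2 + CaO + others)
  Na2O = 100 - (73.8 + 9.7 + 1.4) = 15.1%

15.1%


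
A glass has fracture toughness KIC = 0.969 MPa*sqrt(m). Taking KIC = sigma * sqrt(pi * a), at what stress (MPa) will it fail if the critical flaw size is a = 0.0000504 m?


Rearrange KIC = sigma * sqrt(pi * a):
  sigma = KIC / sqrt(pi * a)
  sqrt(pi * 0.0000504) = 0.012583
  sigma = 0.969 / 0.012583 = 77.01 MPa

77.01 MPa


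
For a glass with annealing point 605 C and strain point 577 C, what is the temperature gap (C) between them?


Gap = T_anneal - T_strain:
  gap = 605 - 577 = 28 C

28 C


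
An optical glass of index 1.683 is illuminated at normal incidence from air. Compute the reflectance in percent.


Fresnel reflectance at normal incidence:
  R = ((n - 1)/(n + 1))^2
  (n - 1)/(n + 1) = (1.683 - 1)/(1.683 + 1) = 0.254566
  R = 0.254566^2 = 0.0648038
  R(%) = 0.0648038 * 100 = 6.48%

6.48%


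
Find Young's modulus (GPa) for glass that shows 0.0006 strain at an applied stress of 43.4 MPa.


Young's modulus: E = stress / strain
  E = 43.4 MPa / 0.0006 = 72333.33 MPa
Convert to GPa: 72333.33 / 1000 = 72.33 GPa

72.33 GPa


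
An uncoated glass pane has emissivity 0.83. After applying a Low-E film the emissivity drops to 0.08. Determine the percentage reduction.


Percentage reduction = (1 - coated/uncoated) * 100
  Ratio = 0.08 / 0.83 = 0.0964
  Reduction = (1 - 0.0964) * 100 = 90.4%

90.4%


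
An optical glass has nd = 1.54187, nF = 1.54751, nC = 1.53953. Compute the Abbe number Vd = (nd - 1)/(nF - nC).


Abbe number formula: Vd = (nd - 1) / (nF - nC)
  nd - 1 = 1.54187 - 1 = 0.54187
  nF - nC = 1.54751 - 1.53953 = 0.00798
  Vd = 0.54187 / 0.00798 = 67.9

67.9


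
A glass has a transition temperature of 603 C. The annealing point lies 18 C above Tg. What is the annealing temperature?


The annealing temperature is Tg plus the offset:
  T_anneal = 603 + 18 = 621 C

621 C


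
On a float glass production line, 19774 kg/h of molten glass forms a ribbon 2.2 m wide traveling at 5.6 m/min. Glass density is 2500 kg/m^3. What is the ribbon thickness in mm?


Ribbon cross-section from mass balance:
  Volume rate = throughput / density = 19774 / 2500 = 7.9096 m^3/h
  thickness = volume rate / (speed * 60 * width), i.e.
  thickness = throughput / (60 * speed * width * density) * 1000
  thickness = 19774 / (60 * 5.6 * 2.2 * 2500) * 1000 = 10.7 mm

10.7 mm


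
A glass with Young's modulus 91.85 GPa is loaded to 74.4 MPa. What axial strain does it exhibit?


Rearrange E = sigma / epsilon:
  epsilon = sigma / E
  E (MPa) = 91.85 * 1000 = 91850
  epsilon = 74.4 / 91850 = 0.00081

0.00081


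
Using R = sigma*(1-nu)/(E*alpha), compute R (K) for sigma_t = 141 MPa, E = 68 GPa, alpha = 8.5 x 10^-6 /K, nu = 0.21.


Thermal shock resistance: R = sigma * (1 - nu) / (E * alpha)
  Numerator = 141 * (1 - 0.21) = 111.39
  Denominator = 68 * 1000 * (8.5 x 10^-6) = 0.578
  R = 111.39 / 0.578 = 192.7 K

192.7 K


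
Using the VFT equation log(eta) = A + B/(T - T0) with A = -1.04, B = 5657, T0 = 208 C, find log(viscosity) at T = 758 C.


VFT equation: log(eta) = A + B / (T - T0)
  T - T0 = 758 - 208 = 550
  B / (T - T0) = 5657 / 550 = 10.285
  log(eta) = -1.04 + 10.285 = 9.245

9.245


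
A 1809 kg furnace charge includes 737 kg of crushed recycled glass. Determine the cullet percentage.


Cullet ratio = (cullet mass / total batch mass) * 100
  Ratio = 737 / 1809 * 100 = 40.74%

40.74%


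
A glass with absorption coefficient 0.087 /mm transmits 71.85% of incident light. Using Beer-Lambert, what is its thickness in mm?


Rearrange T = exp(-alpha * thickness):
  thickness = -ln(T) / alpha
  T = 71.85/100 = 0.7185
  ln(T) = -0.33059
  -ln(T) = 0.33059
  thickness = 0.33059 / 0.087 = 3.8 mm

3.8 mm


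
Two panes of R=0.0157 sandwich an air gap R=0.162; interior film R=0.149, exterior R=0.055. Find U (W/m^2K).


Total thermal resistance (series):
  R_total = R_in + R_glass + R_air + R_glass + R_out
  R_total = 0.149 + 0.0157 + 0.162 + 0.0157 + 0.055 = 0.3974 m^2K/W
U-value = 1 / R_total = 1 / 0.3974 = 2.516 W/m^2K

2.516 W/m^2K


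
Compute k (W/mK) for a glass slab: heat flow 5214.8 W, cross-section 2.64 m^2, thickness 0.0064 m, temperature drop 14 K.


Fourier's law rearranged: k = Q * t / (A * dT)
  Numerator = 5214.8 * 0.0064 = 33.37472
  Denominator = 2.64 * 14 = 36.96
  k = 33.37472 / 36.96 = 0.903 W/mK

0.903 W/mK


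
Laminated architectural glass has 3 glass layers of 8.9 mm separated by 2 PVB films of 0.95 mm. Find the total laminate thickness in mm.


Total thickness = glass contribution + PVB contribution
  Glass: 3 * 8.9 = 26.7 mm
  PVB: 2 * 0.95 = 1.9 mm
  Total = 26.7 + 1.9 = 28.6 mm

28.6 mm


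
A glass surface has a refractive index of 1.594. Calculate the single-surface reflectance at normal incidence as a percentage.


Fresnel reflectance at normal incidence:
  R = ((n - 1)/(n + 1))^2
  (n - 1)/(n + 1) = (1.594 - 1)/(1.594 + 1) = 0.22899
  R = 0.22899^2 = 0.0524364
  R(%) = 0.0524364 * 100 = 5.244%

5.244%


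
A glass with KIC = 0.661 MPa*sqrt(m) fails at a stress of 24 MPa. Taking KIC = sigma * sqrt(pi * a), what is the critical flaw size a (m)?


Rearrange KIC = sigma * sqrt(pi * a):
  sqrt(pi * a) = KIC / sigma
  sqrt(pi * a) = 0.661 / 24 = 0.027542
  a = (KIC / sigma)^2 / pi
  a = 0.027542^2 / pi = 0.0002415 m

0.0002415 m


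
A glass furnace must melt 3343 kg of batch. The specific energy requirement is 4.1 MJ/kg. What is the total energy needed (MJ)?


Total energy = mass * specific energy
  E = 3343 * 4.1 = 13706.3 MJ

13706.3 MJ


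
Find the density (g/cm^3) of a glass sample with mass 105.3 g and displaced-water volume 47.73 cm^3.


Use the definition of density:
  rho = mass / volume
  rho = 105.3 / 47.73 = 2.206 g/cm^3

2.206 g/cm^3


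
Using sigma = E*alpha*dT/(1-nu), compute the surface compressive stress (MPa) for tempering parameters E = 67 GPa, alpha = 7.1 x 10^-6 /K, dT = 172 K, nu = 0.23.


Tempering stress: sigma = E * alpha * dT / (1 - nu)
  E (MPa) = 67 * 1000 = 67000
  Numerator = 67000 * (7.1 x 10^-6) * 172 = 81.8204
  Denominator = 1 - 0.23 = 0.77
  sigma = 81.8204 / 0.77 = 106.3 MPa

106.3 MPa


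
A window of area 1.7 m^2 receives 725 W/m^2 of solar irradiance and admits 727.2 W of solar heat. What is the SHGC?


Rearrange Q = Area * SHGC * Irradiance:
  SHGC = Q / (Area * Irradiance)
  SHGC = 727.2 / (1.7 * 725) = 0.59

0.59


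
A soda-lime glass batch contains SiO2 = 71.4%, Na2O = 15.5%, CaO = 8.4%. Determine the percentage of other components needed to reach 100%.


Sum the three major oxides:
  SiO2 + Na2O + CaO = 71.4 + 15.5 + 8.4 = 95.3%
Subtract from 100%:
  Others = 100 - 95.3 = 4.7%

4.7%


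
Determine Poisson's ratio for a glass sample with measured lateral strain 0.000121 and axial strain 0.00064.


Poisson's ratio: nu = lateral strain / axial strain
  nu = 0.000121 / 0.00064 = 0.1891

0.1891


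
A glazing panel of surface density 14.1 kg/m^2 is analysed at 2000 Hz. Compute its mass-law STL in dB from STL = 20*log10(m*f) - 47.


Mass law: STL = 20 * log10(m * f) - 47
  m * f = 14.1 * 2000 = 28200
  log10(28200) = 4.45025
  STL = 20 * 4.45025 - 47 = 89.005 - 47 = 42.0 dB

42.0 dB


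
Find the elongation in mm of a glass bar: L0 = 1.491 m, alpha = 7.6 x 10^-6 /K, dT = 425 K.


Thermal expansion formula: dL = alpha * L0 * dT
  dL = (7.6 x 10^-6) * 1.491 * 425 = 0.00481593 m
Convert to mm: 0.00481593 * 1000 = 4.8159 mm

4.8159 mm


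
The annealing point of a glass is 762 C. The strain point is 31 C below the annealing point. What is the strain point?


Strain point = annealing point - difference:
  T_strain = 762 - 31 = 731 C

731 C


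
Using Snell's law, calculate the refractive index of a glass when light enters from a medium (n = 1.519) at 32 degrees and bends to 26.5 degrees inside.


Apply Snell's law: n1 * sin(theta1) = n2 * sin(theta2)
  n2 = n1 * sin(theta1) / sin(theta2)
  sin(32) = 0.529919
  sin(26.5) = 0.446198
  n2 = 1.519 * 0.529919 / 0.446198 = 1.804

1.804


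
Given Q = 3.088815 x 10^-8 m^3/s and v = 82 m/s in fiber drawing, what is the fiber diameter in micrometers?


Cross-sectional area from continuity:
  A = Q / v = 3.088815 x 10^-8 / 82 = 3.766848 x 10^-10 m^2
Diameter from circular cross-section:
  d = sqrt(4A / pi) * 10^6 (m -> um)
  d = sqrt(4 * 3.766848 x 10^-10 / pi) * 10^6 = 21.9 um

21.9 um


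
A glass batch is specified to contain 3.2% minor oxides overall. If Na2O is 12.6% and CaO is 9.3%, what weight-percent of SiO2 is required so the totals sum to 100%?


Known pieces sum to 100%:
  SiO2 = 100 - (others + Na2O + CaO)
  SiO2 = 100 - (3.2 + 12.6 + 9.3) = 74.9%

74.9%


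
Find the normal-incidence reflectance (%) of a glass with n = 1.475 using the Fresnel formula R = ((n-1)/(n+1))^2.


Fresnel reflectance at normal incidence:
  R = ((n - 1)/(n + 1))^2
  (n - 1)/(n + 1) = (1.475 - 1)/(1.475 + 1) = 0.191919
  R = 0.191919^2 = 0.0368329
  R(%) = 0.0368329 * 100 = 3.683%

3.683%


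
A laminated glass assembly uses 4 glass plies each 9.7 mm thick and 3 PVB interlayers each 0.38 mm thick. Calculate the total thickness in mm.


Total thickness = glass contribution + PVB contribution
  Glass: 4 * 9.7 = 38.8 mm
  PVB: 3 * 0.38 = 1.14 mm
  Total = 38.8 + 1.14 = 39.94 mm

39.94 mm


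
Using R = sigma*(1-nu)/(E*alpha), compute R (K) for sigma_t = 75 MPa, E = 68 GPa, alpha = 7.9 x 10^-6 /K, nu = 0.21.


Thermal shock resistance: R = sigma * (1 - nu) / (E * alpha)
  Numerator = 75 * (1 - 0.21) = 59.25
  Denominator = 68 * 1000 * (7.9 x 10^-6) = 0.5372
  R = 59.25 / 0.5372 = 110.3 K

110.3 K


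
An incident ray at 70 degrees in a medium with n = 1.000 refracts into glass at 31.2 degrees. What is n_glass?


Apply Snell's law: n1 * sin(theta1) = n2 * sin(theta2)
  n2 = n1 * sin(theta1) / sin(theta2)
  sin(70) = 0.939693
  sin(31.2) = 0.518027
  n2 = 1.000 * 0.939693 / 0.518027 = 1.814

1.814


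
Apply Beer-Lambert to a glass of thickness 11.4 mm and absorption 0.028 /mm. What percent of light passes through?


Beer-Lambert law: T = exp(-alpha * thickness)
  exponent = -0.028 * 11.4 = -0.3192
  T = exp(-0.3192) = 0.7267
  Percentage = 0.7267 * 100 = 72.67%

72.67%


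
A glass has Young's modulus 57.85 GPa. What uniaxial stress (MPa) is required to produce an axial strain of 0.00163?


Rearrange E = sigma / epsilon:
  sigma = E * epsilon
  E (MPa) = 57.85 * 1000 = 57850
  sigma = 57850 * 0.00163 = 94.3 MPa

94.3 MPa


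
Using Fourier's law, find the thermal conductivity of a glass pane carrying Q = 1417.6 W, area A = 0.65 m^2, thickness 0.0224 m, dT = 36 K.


Fourier's law rearranged: k = Q * t / (A * dT)
  Numerator = 1417.6 * 0.0224 = 31.75424
  Denominator = 0.65 * 36 = 23.4
  k = 31.75424 / 23.4 = 1.357 W/mK

1.357 W/mK


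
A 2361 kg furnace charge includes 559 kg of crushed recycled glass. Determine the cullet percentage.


Cullet ratio = (cullet mass / total batch mass) * 100
  Ratio = 559 / 2361 * 100 = 23.68%

23.68%


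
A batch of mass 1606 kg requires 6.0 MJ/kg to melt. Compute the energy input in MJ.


Total energy = mass * specific energy
  E = 1606 * 6.0 = 9636 MJ

9636 MJ


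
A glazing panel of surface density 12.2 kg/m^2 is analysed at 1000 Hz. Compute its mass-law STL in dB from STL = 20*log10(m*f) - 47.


Mass law: STL = 20 * log10(m * f) - 47
  m * f = 12.2 * 1000 = 12200
  log10(12200) = 4.08636
  STL = 20 * 4.08636 - 47 = 81.7272 - 47 = 34.7 dB

34.7 dB


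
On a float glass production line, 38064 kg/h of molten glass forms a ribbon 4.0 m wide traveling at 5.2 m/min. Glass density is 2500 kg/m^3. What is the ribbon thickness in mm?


Ribbon cross-section from mass balance:
  Volume rate = throughput / density = 38064 / 2500 = 15.2256 m^3/h
  thickness = volume rate / (speed * 60 * width), i.e.
  thickness = throughput / (60 * speed * width * density) * 1000
  thickness = 38064 / (60 * 5.2 * 4.0 * 2500) * 1000 = 12.2 mm

12.2 mm


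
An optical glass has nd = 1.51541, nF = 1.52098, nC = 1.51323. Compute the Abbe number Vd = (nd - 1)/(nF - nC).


Abbe number formula: Vd = (nd - 1) / (nF - nC)
  nd - 1 = 1.51541 - 1 = 0.51541
  nF - nC = 1.52098 - 1.51323 = 0.00775
  Vd = 0.51541 / 0.00775 = 66.5

66.5


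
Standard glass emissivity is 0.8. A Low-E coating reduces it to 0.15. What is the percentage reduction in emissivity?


Percentage reduction = (1 - coated/uncoated) * 100
  Ratio = 0.15 / 0.8 = 0.1875
  Reduction = (1 - 0.1875) * 100 = 81.2%

81.2%


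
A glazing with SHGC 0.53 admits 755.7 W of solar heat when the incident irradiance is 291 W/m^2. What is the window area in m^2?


Rearrange Q = Area * SHGC * Irradiance:
  Area = Q / (SHGC * Irradiance)
  Area = 755.7 / (0.53 * 291) = 4.9 m^2

4.9 m^2


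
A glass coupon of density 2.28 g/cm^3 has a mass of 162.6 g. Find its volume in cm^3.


Rearrange rho = m / V:
  V = m / rho
  V = 162.6 / 2.28 = 71.316 cm^3

71.316 cm^3


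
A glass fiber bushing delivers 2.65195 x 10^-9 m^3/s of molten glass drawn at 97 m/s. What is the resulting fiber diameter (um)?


Cross-sectional area from continuity:
  A = Q / v = 2.65195 x 10^-9 / 97 = 2.733969 x 10^-11 m^2
Diameter from circular cross-section:
  d = sqrt(4A / pi) * 10^6 (m -> um)
  d = sqrt(4 * 2.733969 x 10^-11 / pi) * 10^6 = 5.9 um

5.9 um


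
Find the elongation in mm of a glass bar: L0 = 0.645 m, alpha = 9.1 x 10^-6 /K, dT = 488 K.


Thermal expansion formula: dL = alpha * L0 * dT
  dL = (9.1 x 10^-6) * 0.645 * 488 = 0.00286432 m
Convert to mm: 0.00286432 * 1000 = 2.8643 mm

2.8643 mm


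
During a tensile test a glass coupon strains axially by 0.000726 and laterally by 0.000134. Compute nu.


Poisson's ratio: nu = lateral strain / axial strain
  nu = 0.000134 / 0.000726 = 0.1846

0.1846


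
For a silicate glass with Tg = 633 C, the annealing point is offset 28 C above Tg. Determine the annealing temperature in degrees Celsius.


The annealing temperature is Tg plus the offset:
  T_anneal = 633 + 28 = 661 C

661 C


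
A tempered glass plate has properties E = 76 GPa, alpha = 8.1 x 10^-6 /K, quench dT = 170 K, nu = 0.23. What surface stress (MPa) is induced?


Tempering stress: sigma = E * alpha * dT / (1 - nu)
  E (MPa) = 76 * 1000 = 76000
  Numerator = 76000 * (8.1 x 10^-6) * 170 = 104.652
  Denominator = 1 - 0.23 = 0.77
  sigma = 104.652 / 0.77 = 135.9 MPa

135.9 MPa


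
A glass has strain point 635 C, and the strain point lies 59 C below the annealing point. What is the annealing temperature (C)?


T_anneal = T_strain + gap:
  T_anneal = 635 + 59 = 694 C

694 C


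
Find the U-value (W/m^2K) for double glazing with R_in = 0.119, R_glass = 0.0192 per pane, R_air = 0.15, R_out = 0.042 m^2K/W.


Total thermal resistance (series):
  R_total = R_in + R_glass + R_air + R_glass + R_out
  R_total = 0.119 + 0.0192 + 0.15 + 0.0192 + 0.042 = 0.3494 m^2K/W
U-value = 1 / R_total = 1 / 0.3494 = 2.862 W/m^2K

2.862 W/m^2K


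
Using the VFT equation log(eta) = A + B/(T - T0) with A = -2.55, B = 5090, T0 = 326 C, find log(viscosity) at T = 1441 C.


VFT equation: log(eta) = A + B / (T - T0)
  T - T0 = 1441 - 326 = 1115
  B / (T - T0) = 5090 / 1115 = 4.565
  log(eta) = -2.55 + 4.565 = 2.015

2.015


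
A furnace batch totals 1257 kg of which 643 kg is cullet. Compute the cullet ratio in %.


Cullet ratio = (cullet mass / total batch mass) * 100
  Ratio = 643 / 1257 * 100 = 51.15%

51.15%


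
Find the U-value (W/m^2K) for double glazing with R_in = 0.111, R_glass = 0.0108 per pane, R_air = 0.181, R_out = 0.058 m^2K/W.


Total thermal resistance (series):
  R_total = R_in + R_glass + R_air + R_glass + R_out
  R_total = 0.111 + 0.0108 + 0.181 + 0.0108 + 0.058 = 0.3716 m^2K/W
U-value = 1 / R_total = 1 / 0.3716 = 2.691 W/m^2K

2.691 W/m^2K


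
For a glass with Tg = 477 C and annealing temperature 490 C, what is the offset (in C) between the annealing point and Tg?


Offset = T_anneal - Tg:
  offset = 490 - 477 = 13 C

13 C


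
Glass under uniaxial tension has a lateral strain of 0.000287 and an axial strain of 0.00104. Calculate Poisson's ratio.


Poisson's ratio: nu = lateral strain / axial strain
  nu = 0.000287 / 0.00104 = 0.276

0.276


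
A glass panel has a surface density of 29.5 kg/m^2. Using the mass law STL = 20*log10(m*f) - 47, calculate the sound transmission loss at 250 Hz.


Mass law: STL = 20 * log10(m * f) - 47
  m * f = 29.5 * 250 = 7375
  log10(7375) = 3.86776
  STL = 20 * 3.86776 - 47 = 77.3552 - 47 = 30.4 dB

30.4 dB


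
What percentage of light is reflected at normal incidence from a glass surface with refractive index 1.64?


Fresnel reflectance at normal incidence:
  R = ((n - 1)/(n + 1))^2
  (n - 1)/(n + 1) = (1.64 - 1)/(1.64 + 1) = 0.242424
  R = 0.242424^2 = 0.0587694
  R(%) = 0.0587694 * 100 = 5.877%

5.877%


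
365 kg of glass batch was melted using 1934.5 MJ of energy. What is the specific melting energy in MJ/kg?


Rearrange E = m * s for s:
  s = E / m
  s = 1934.5 / 365 = 5.3 MJ/kg

5.3 MJ/kg


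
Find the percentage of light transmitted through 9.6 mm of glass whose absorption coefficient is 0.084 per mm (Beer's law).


Beer-Lambert law: T = exp(-alpha * thickness)
  exponent = -0.084 * 9.6 = -0.8064
  T = exp(-0.8064) = 0.4465
  Percentage = 0.4465 * 100 = 44.65%

44.65%


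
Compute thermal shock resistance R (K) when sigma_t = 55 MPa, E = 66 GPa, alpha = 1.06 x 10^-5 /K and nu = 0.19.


Thermal shock resistance: R = sigma * (1 - nu) / (E * alpha)
  Numerator = 55 * (1 - 0.19) = 44.55
  Denominator = 66 * 1000 * (1.06 x 10^-5) = 0.6996
  R = 44.55 / 0.6996 = 63.7 K

63.7 K


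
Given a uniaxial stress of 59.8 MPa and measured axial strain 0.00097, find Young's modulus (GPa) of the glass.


Young's modulus: E = stress / strain
  E = 59.8 MPa / 0.00097 = 61649.48 MPa
Convert to GPa: 61649.48 / 1000 = 61.65 GPa

61.65 GPa


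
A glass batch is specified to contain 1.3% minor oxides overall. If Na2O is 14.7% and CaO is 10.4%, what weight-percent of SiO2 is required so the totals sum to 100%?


Known pieces sum to 100%:
  SiO2 = 100 - (others + Na2O + CaO)
  SiO2 = 100 - (1.3 + 14.7 + 10.4) = 73.6%

73.6%


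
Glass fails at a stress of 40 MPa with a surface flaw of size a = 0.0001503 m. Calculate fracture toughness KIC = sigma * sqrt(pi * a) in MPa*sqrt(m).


Fracture toughness: KIC = sigma * sqrt(pi * a)
  pi * a = pi * 0.0001503 = 0.000472181
  sqrt(pi * a) = 0.02173
  KIC = 40 * 0.02173 = 0.869 MPa*sqrt(m)

0.869 MPa*sqrt(m)


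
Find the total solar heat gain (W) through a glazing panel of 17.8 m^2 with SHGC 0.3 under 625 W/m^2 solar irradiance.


Solar heat gain: Q = Area * SHGC * Irradiance
  Q = 17.8 * 0.3 * 625 = 3337.5 W

3337.5 W


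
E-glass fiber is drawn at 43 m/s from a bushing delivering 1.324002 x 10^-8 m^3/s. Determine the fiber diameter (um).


Cross-sectional area from continuity:
  A = Q / v = 1.324002 x 10^-8 / 43 = 3.079074 x 10^-10 m^2
Diameter from circular cross-section:
  d = sqrt(4A / pi) * 10^6 (m -> um)
  d = sqrt(4 * 3.079074 x 10^-10 / pi) * 10^6 = 19.8 um

19.8 um


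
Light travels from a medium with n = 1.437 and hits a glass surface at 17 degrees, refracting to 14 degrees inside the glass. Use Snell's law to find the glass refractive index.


Apply Snell's law: n1 * sin(theta1) = n2 * sin(theta2)
  n2 = n1 * sin(theta1) / sin(theta2)
  sin(17) = 0.292372
  sin(14) = 0.241922
  n2 = 1.437 * 0.292372 / 0.241922 = 1.7367

1.7367


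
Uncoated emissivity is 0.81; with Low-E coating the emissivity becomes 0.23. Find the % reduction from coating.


Percentage reduction = (1 - coated/uncoated) * 100
  Ratio = 0.23 / 0.81 = 0.284
  Reduction = (1 - 0.284) * 100 = 71.6%

71.6%


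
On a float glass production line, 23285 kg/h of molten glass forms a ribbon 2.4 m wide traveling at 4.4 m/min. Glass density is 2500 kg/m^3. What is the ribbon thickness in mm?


Ribbon cross-section from mass balance:
  Volume rate = throughput / density = 23285 / 2500 = 9.314 m^3/h
  thickness = volume rate / (speed * 60 * width), i.e.
  thickness = throughput / (60 * speed * width * density) * 1000
  thickness = 23285 / (60 * 4.4 * 2.4 * 2500) * 1000 = 14.7 mm

14.7 mm


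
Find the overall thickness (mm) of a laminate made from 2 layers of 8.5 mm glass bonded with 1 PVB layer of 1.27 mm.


Total thickness = glass contribution + PVB contribution
  Glass: 2 * 8.5 = 17.0 mm
  PVB: 1 * 1.27 = 1.27 mm
  Total = 17.0 + 1.27 = 18.27 mm

18.27 mm


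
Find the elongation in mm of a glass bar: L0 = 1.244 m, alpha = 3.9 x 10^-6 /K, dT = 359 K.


Thermal expansion formula: dL = alpha * L0 * dT
  dL = (3.9 x 10^-6) * 1.244 * 359 = 0.00174172 m
Convert to mm: 0.00174172 * 1000 = 1.7417 mm

1.7417 mm


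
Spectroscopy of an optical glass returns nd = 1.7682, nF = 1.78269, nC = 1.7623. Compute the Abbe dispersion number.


Abbe number formula: Vd = (nd - 1) / (nF - nC)
  nd - 1 = 1.7682 - 1 = 0.7682
  nF - nC = 1.78269 - 1.7623 = 0.02039
  Vd = 0.7682 / 0.02039 = 37.68

37.68


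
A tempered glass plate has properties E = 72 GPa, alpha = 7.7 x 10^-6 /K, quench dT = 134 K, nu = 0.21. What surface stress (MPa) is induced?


Tempering stress: sigma = E * alpha * dT / (1 - nu)
  E (MPa) = 72 * 1000 = 72000
  Numerator = 72000 * (7.7 x 10^-6) * 134 = 74.2896
  Denominator = 1 - 0.21 = 0.79
  sigma = 74.2896 / 0.79 = 94.0 MPa

94.0 MPa


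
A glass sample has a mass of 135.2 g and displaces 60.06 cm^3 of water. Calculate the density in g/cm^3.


Use the definition of density:
  rho = mass / volume
  rho = 135.2 / 60.06 = 2.251 g/cm^3

2.251 g/cm^3


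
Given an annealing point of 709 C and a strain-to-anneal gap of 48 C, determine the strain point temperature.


Strain point = annealing point - difference:
  T_strain = 709 - 48 = 661 C

661 C


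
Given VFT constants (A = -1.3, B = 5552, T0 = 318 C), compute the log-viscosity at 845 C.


VFT equation: log(eta) = A + B / (T - T0)
  T - T0 = 845 - 318 = 527
  B / (T - T0) = 5552 / 527 = 10.535
  log(eta) = -1.3 + 10.535 = 9.235

9.235


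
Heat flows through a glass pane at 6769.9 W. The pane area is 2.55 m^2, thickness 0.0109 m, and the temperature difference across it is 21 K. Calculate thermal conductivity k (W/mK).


Fourier's law rearranged: k = Q * t / (A * dT)
  Numerator = 6769.9 * 0.0109 = 73.79191
  Denominator = 2.55 * 21 = 53.55
  k = 73.79191 / 53.55 = 1.378 W/mK

1.378 W/mK


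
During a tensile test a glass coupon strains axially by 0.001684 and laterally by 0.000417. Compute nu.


Poisson's ratio: nu = lateral strain / axial strain
  nu = 0.000417 / 0.001684 = 0.2476

0.2476


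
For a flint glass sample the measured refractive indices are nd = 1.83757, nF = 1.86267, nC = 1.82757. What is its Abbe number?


Abbe number formula: Vd = (nd - 1) / (nF - nC)
  nd - 1 = 1.83757 - 1 = 0.83757
  nF - nC = 1.86267 - 1.82757 = 0.0351
  Vd = 0.83757 / 0.0351 = 23.86

23.86


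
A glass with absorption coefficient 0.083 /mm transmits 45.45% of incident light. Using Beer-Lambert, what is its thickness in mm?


Rearrange T = exp(-alpha * thickness):
  thickness = -ln(T) / alpha
  T = 45.45/100 = 0.4545
  ln(T) = -0.78856
  -ln(T) = 0.78856
  thickness = 0.78856 / 0.083 = 9.5 mm

9.5 mm


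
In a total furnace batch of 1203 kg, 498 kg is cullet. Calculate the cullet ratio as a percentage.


Cullet ratio = (cullet mass / total batch mass) * 100
  Ratio = 498 / 1203 * 100 = 41.4%

41.4%


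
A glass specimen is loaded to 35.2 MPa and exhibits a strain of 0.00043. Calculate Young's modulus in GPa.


Young's modulus: E = stress / strain
  E = 35.2 MPa / 0.00043 = 81860.47 MPa
Convert to GPa: 81860.47 / 1000 = 81.86 GPa

81.86 GPa


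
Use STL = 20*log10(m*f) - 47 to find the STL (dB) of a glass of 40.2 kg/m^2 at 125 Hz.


Mass law: STL = 20 * log10(m * f) - 47
  m * f = 40.2 * 125 = 5025
  log10(5025) = 3.70114
  STL = 20 * 3.70114 - 47 = 74.0228 - 47 = 27.0 dB

27.0 dB


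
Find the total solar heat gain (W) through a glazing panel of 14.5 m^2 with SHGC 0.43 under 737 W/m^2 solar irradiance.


Solar heat gain: Q = Area * SHGC * Irradiance
  Q = 14.5 * 0.43 * 737 = 4595.2 W

4595.2 W


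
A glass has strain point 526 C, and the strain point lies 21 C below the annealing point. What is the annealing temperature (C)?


T_anneal = T_strain + gap:
  T_anneal = 526 + 21 = 547 C

547 C


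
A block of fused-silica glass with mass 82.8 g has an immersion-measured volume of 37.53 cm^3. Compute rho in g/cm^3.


Use the definition of density:
  rho = mass / volume
  rho = 82.8 / 37.53 = 2.206 g/cm^3

2.206 g/cm^3


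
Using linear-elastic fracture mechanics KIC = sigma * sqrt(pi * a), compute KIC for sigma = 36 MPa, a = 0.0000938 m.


Fracture toughness: KIC = sigma * sqrt(pi * a)
  pi * a = pi * 0.0000938 = 0.000294681
  sqrt(pi * a) = 0.017166
  KIC = 36 * 0.017166 = 0.618 MPa*sqrt(m)

0.618 MPa*sqrt(m)


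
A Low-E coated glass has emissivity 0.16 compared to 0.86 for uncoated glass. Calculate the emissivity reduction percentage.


Percentage reduction = (1 - coated/uncoated) * 100
  Ratio = 0.16 / 0.86 = 0.186
  Reduction = (1 - 0.186) * 100 = 81.4%

81.4%


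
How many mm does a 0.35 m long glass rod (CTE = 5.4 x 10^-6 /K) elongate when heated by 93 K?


Thermal expansion formula: dL = alpha * L0 * dT
  dL = (5.4 x 10^-6) * 0.35 * 93 = 0.00017577 m
Convert to mm: 0.00017577 * 1000 = 0.1758 mm

0.1758 mm


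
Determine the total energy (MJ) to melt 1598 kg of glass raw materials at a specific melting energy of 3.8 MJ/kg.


Total energy = mass * specific energy
  E = 1598 * 3.8 = 6072.4 MJ

6072.4 MJ


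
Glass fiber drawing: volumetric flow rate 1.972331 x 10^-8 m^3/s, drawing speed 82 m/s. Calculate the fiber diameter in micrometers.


Cross-sectional area from continuity:
  A = Q / v = 1.972331 x 10^-8 / 82 = 2.405282 x 10^-10 m^2
Diameter from circular cross-section:
  d = sqrt(4A / pi) * 10^6 (m -> um)
  d = sqrt(4 * 2.405282 x 10^-10 / pi) * 10^6 = 17.5 um

17.5 um


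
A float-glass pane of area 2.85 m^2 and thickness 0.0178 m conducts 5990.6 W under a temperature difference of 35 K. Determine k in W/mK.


Fourier's law rearranged: k = Q * t / (A * dT)
  Numerator = 5990.6 * 0.0178 = 106.63268
  Denominator = 2.85 * 35 = 99.75
  k = 106.63268 / 99.75 = 1.069 W/mK

1.069 W/mK


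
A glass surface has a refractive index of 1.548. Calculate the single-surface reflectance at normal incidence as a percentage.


Fresnel reflectance at normal incidence:
  R = ((n - 1)/(n + 1))^2
  (n - 1)/(n + 1) = (1.548 - 1)/(1.548 + 1) = 0.215071
  R = 0.215071^2 = 0.0462555
  R(%) = 0.0462555 * 100 = 4.626%

4.626%


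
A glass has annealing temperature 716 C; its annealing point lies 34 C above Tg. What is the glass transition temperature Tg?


Rearrange T_anneal = Tg + offset for Tg:
  Tg = T_anneal - offset = 716 - 34 = 682 C

682 C


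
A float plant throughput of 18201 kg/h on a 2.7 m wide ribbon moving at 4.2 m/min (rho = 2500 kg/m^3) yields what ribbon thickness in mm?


Ribbon cross-section from mass balance:
  Volume rate = throughput / density = 18201 / 2500 = 7.2804 m^3/h
  thickness = volume rate / (speed * 60 * width), i.e.
  thickness = throughput / (60 * speed * width * density) * 1000
  thickness = 18201 / (60 * 4.2 * 2.7 * 2500) * 1000 = 10.7 mm

10.7 mm


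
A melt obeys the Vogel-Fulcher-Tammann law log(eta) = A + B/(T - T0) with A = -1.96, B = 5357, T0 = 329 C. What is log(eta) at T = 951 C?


VFT equation: log(eta) = A + B / (T - T0)
  T - T0 = 951 - 329 = 622
  B / (T - T0) = 5357 / 622 = 8.613
  log(eta) = -1.96 + 8.613 = 6.653

6.653


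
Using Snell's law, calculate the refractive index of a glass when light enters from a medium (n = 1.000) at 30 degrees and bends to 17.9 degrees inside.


Apply Snell's law: n1 * sin(theta1) = n2 * sin(theta2)
  n2 = n1 * sin(theta1) / sin(theta2)
  sin(30) = 0.5
  sin(17.9) = 0.307357
  n2 = 1.000 * 0.5 / 0.307357 = 1.6268

1.6268


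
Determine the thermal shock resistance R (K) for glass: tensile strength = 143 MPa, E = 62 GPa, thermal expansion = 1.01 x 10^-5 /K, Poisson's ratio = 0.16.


Thermal shock resistance: R = sigma * (1 - nu) / (E * alpha)
  Numerator = 143 * (1 - 0.16) = 120.12
  Denominator = 62 * 1000 * (1.01 x 10^-5) = 0.6262
  R = 120.12 / 0.6262 = 191.8 K

191.8 K


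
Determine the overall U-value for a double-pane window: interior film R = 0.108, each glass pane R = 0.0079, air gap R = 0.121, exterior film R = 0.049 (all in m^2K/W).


Total thermal resistance (series):
  R_total = R_in + R_glass + R_air + R_glass + R_out
  R_total = 0.108 + 0.0079 + 0.121 + 0.0079 + 0.049 = 0.2938 m^2K/W
U-value = 1 / R_total = 1 / 0.2938 = 3.404 W/m^2K

3.404 W/m^2K


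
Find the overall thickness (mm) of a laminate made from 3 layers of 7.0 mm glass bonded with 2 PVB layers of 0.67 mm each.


Total thickness = glass contribution + PVB contribution
  Glass: 3 * 7.0 = 21.0 mm
  PVB: 2 * 0.67 = 1.34 mm
  Total = 21.0 + 1.34 = 22.34 mm

22.34 mm


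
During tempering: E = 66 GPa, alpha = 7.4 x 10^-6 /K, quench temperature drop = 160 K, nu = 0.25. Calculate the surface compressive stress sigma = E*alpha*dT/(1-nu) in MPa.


Tempering stress: sigma = E * alpha * dT / (1 - nu)
  E (MPa) = 66 * 1000 = 66000
  Numerator = 66000 * (7.4 x 10^-6) * 160 = 78.144
  Denominator = 1 - 0.25 = 0.75
  sigma = 78.144 / 0.75 = 104.2 MPa

104.2 MPa


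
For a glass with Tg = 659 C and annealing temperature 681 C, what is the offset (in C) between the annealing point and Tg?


Offset = T_anneal - Tg:
  offset = 681 - 659 = 22 C

22 C


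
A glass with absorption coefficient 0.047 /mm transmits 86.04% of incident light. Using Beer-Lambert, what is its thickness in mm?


Rearrange T = exp(-alpha * thickness):
  thickness = -ln(T) / alpha
  T = 86.04/100 = 0.8604
  ln(T) = -0.15036
  -ln(T) = 0.15036
  thickness = 0.15036 / 0.047 = 3.2 mm

3.2 mm


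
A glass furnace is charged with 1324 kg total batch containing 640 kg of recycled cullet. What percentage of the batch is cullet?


Cullet ratio = (cullet mass / total batch mass) * 100
  Ratio = 640 / 1324 * 100 = 48.34%

48.34%


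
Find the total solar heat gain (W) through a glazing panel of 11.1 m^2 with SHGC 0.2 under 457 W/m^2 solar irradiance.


Solar heat gain: Q = Area * SHGC * Irradiance
  Q = 11.1 * 0.2 * 457 = 1014.5 W

1014.5 W


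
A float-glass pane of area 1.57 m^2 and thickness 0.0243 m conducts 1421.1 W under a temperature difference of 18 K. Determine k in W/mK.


Fourier's law rearranged: k = Q * t / (A * dT)
  Numerator = 1421.1 * 0.0243 = 34.53273
  Denominator = 1.57 * 18 = 28.26
  k = 34.53273 / 28.26 = 1.222 W/mK

1.222 W/mK


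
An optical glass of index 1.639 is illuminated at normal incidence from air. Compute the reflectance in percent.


Fresnel reflectance at normal incidence:
  R = ((n - 1)/(n + 1))^2
  (n - 1)/(n + 1) = (1.639 - 1)/(1.639 + 1) = 0.242137
  R = 0.242137^2 = 0.0586303
  R(%) = 0.0586303 * 100 = 5.863%

5.863%


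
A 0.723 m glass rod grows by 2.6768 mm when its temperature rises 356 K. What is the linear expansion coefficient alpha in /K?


Rearrange dL = alpha * L0 * dT for alpha:
  alpha = dL / (L0 * dT)
  alpha = (2.6768 / 1000) / (0.723 * 356) = 0.0000104 /K = 1.04 x 10^-5 /K

1.04 x 10^-5 /K


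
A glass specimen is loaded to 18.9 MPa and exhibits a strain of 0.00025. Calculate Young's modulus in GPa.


Young's modulus: E = stress / strain
  E = 18.9 MPa / 0.00025 = 75600 MPa
Convert to GPa: 75600 / 1000 = 75.6 GPa

75.6 GPa


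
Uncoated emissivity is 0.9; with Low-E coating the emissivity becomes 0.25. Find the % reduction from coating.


Percentage reduction = (1 - coated/uncoated) * 100
  Ratio = 0.25 / 0.9 = 0.2778
  Reduction = (1 - 0.2778) * 100 = 72.2%

72.2%


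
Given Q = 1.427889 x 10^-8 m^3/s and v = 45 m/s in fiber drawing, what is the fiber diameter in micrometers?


Cross-sectional area from continuity:
  A = Q / v = 1.427889 x 10^-8 / 45 = 3.173087 x 10^-10 m^2
Diameter from circular cross-section:
  d = sqrt(4A / pi) * 10^6 (m -> um)
  d = sqrt(4 * 3.173087 x 10^-10 / pi) * 10^6 = 20.1 um

20.1 um


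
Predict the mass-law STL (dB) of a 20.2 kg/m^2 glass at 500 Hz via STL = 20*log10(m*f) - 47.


Mass law: STL = 20 * log10(m * f) - 47
  m * f = 20.2 * 500 = 10100
  log10(10100) = 4.00432
  STL = 20 * 4.00432 - 47 = 80.0864 - 47 = 33.1 dB

33.1 dB


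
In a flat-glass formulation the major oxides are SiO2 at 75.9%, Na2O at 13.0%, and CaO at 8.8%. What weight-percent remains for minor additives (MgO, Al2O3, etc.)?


Sum the three major oxides:
  SiO2 + Na2O + CaO = 75.9 + 13.0 + 8.8 = 97.7%
Subtract from 100%:
  Others = 100 - 97.7 = 2.3%

2.3%


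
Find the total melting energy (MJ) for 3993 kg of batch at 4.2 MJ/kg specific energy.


Total energy = mass * specific energy
  E = 3993 * 4.2 = 16770.6 MJ

16770.6 MJ


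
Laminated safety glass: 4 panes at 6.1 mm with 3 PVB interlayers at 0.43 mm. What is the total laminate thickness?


Total thickness = glass contribution + PVB contribution
  Glass: 4 * 6.1 = 24.4 mm
  PVB: 3 * 0.43 = 1.29 mm
  Total = 24.4 + 1.29 = 25.69 mm

25.69 mm


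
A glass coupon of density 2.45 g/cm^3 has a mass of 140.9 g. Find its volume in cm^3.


Rearrange rho = m / V:
  V = m / rho
  V = 140.9 / 2.45 = 57.51 cm^3

57.51 cm^3


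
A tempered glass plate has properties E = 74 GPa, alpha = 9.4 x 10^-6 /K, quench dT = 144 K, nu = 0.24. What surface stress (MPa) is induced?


Tempering stress: sigma = E * alpha * dT / (1 - nu)
  E (MPa) = 74 * 1000 = 74000
  Numerator = 74000 * (9.4 x 10^-6) * 144 = 100.1664
  Denominator = 1 - 0.24 = 0.76
  sigma = 100.1664 / 0.76 = 131.8 MPa

131.8 MPa


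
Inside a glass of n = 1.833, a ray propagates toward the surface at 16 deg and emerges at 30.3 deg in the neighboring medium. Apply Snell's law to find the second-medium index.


Apply Snell's law: n1 * sin(theta1) = n2 * sin(theta2)
  n2 = n1 * sin(theta1) / sin(theta2)
  sin(16) = 0.275637
  sin(30.3) = 0.504528
  n2 = 1.833 * 0.275637 / 0.504528 = 1.0014

1.0014
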